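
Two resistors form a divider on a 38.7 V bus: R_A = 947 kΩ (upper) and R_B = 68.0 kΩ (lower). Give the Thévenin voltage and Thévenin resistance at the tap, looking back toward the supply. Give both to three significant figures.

V_th = 2.59 V, R_th = 63.4 kΩ

V_th is the open-circuit tap voltage: 38.7 × 68.0/(947 + 68.0) = 2.59 V.
With the supply zeroed, R_A and R_B appear in parallel from the tap: R_th = R_A‖R_B = (947 × 68.0)/1015 = 63.4 kΩ.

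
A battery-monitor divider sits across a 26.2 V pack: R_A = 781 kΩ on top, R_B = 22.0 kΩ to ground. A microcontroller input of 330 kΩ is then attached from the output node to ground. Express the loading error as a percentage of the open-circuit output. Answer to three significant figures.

6.09 %

The divider's output (Thévenin) resistance is R_A‖R_B = 21.40 kΩ.
Fractional drop under load = R_th/(R_th + R_L) = 21.40 / (21.40 + 330) = 0.06089.
So the output falls by 6.09 %.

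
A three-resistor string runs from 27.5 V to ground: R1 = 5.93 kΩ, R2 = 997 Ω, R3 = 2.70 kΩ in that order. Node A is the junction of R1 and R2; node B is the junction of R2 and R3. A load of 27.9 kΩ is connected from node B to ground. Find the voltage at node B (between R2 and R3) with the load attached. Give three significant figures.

At node B, R3 is in parallel with the load: R3‖R_L = 2462 Ω.
Below node A the resistance is R2 + (R3‖R_L) = 3459 Ω, so V_A = 27.5 × 3459/9389 = 10.13 V.
Then V_B = V_A × (R3‖R_L)/(R2 + R3‖R_L) = 10.13 × 2462/3459 = 7.21 V.

V ≈ 7.21 V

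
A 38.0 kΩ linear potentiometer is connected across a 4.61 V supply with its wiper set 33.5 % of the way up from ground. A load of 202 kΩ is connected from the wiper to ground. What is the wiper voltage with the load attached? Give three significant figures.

V ≈ 1.48 V

The wiper splits the pot into (1−α)R = 25.27 kΩ above and αR = 12.73 kΩ below.
Lower section ‖ load = 11.98 kΩ.
V_wiper = 4.61 × 11.98/(25.27 + 11.98) = 1.48 V.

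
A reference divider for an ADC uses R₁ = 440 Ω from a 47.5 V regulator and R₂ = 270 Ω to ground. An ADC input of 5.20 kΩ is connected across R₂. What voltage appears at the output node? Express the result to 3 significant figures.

V_out ≈ 17.5 V

The load sits in parallel with R₂: R₂‖R_L = (270 × 5200) / (270 + 5200) = 256.7 Ω.
V_out = 47.5 × 256.7 / (440 + 256.7) = 47.5 × 256.7/696.7 = 17.5 V.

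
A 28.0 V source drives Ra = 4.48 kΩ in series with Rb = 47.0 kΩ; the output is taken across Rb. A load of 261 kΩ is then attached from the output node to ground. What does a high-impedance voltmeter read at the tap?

V_out ≈ 25.2 V

The load sits in parallel with Rb: Rb‖R_L = (47.0 × 261) / (47.0 + 261) = 39.83 kΩ.
V_out = 28.0 × 39.83 / (4.48 + 39.83) = 28.0 × 39.83/44.31 = 25.2 V.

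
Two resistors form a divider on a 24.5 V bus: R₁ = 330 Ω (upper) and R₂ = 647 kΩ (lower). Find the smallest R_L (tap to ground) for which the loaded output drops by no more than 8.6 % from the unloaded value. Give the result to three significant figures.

R_L(min) ≈ 3.51 kΩ

Output resistance R_th = R₁‖R₂ = (330 × 647000)/647300 = 329.8 Ω.
The fractional drop is R_th/(R_th + R_L); requiring this ≤ 0.0860 gives R_L ≥ R_th(1/0.0860 − 1) = 329.8 × 10.63 = 3.51 kΩ.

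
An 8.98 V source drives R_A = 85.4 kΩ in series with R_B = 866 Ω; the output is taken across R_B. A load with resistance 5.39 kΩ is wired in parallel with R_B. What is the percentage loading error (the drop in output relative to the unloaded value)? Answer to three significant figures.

Unloaded V = 8.98 × 866/86270 = 0.090148 V.
Loaded: R_B‖R_L = 746.1 Ω, giving V = 8.98 × 746.1/86150 = 0.077777 V.
Drop = (0.090148 − 0.077777) / 0.090148 = 13.7 %.

13.7 %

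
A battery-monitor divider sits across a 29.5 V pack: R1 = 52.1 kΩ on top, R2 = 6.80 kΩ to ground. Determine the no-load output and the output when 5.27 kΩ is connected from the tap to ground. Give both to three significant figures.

Open-circuit: V = 29.5 × 6.80/(52.1 + 6.80) = 3.41 V.
With the load, R2 becomes R2‖R_L = 2.969 kΩ, so V = 29.5 × 2.969/55.07 = 1.59 V.

Unloaded: 3.41 V; loaded: 1.59 V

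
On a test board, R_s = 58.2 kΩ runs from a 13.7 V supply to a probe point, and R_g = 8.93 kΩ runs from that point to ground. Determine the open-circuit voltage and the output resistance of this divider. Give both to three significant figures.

V_th = 1.82 V, R_th = 7.74 kΩ

V_th is the open-circuit tap voltage: 13.7 × 8.93/(58.2 + 8.93) = 1.82 V.
With the supply zeroed, R_s and R_g appear in parallel from the tap: R_th = R_s‖R_g = (58.2 × 8.93)/67.13 = 7.74 kΩ.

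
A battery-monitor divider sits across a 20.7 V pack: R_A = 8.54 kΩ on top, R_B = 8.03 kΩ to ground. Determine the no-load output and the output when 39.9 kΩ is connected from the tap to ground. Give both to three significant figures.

Unloaded: 10.0 V; loaded: 9.09 V

Open-circuit: V = 20.7 × 8.03/(8.54 + 8.03) = 10.0 V.
With the load, R_B becomes R_B‖R_L = 6.685 kΩ, so V = 20.7 × 6.685/15.22 = 9.09 V.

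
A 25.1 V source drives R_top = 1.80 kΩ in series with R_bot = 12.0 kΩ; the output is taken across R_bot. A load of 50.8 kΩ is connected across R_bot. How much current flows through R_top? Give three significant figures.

I ≈ 2.18 mA

R_bot‖R_L = 9.707 kΩ, so the source sees R_top + R_bot‖R_L = 11.51 kΩ.
I = 25.1 V / 11.51 kΩ = 2.18 mA.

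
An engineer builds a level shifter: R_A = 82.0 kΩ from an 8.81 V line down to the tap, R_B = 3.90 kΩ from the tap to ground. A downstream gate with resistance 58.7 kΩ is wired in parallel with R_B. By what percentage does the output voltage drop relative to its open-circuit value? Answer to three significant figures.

5.96 %

The divider's output (Thévenin) resistance is R_A‖R_B = 3.723 kΩ.
Fractional drop under load = R_th/(R_th + R_L) = 3.723 / (3.723 + 58.7) = 0.05964.
So the output falls by 5.96 %.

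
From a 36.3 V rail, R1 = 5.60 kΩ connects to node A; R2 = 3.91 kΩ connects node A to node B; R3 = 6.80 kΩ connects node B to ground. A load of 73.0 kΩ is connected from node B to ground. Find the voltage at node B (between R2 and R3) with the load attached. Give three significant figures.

V ≈ 14.4 V

At node B, R3 is in parallel with the load: R3‖R_L = 6.221 kΩ.
Below node A the resistance is R2 + (R3‖R_L) = 10.13 kΩ, so V_A = 36.3 × 10.13/15.73 = 23.38 V.
Then V_B = V_A × (R3‖R_L)/(R2 + R3‖R_L) = 23.38 × 6.221/10.13 = 14.4 V.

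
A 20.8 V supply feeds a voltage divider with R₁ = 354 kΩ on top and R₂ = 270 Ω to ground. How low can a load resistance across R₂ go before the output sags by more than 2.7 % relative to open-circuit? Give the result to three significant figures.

Output resistance R_th = R₁‖R₂ = (354000 × 270)/354300 = 269.8 Ω.
The fractional drop is R_th/(R_th + R_L); requiring this ≤ 0.0270 gives R_L ≥ R_th(1/0.0270 − 1) = 269.8 × 36.04 = 9.72 kΩ.

R_L(min) ≈ 9.72 kΩ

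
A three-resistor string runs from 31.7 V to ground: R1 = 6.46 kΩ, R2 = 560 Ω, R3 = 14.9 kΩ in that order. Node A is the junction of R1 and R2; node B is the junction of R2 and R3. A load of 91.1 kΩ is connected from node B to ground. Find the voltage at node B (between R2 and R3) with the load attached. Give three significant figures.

V ≈ 20.5 V

At node B, R3 is in parallel with the load: R3‖R_L = 12810 Ω.
Below node A the resistance is R2 + (R3‖R_L) = 13370 Ω, so V_A = 31.7 × 13370/19830 = 21.37 V.
Then V_B = V_A × (R3‖R_L)/(R2 + R3‖R_L) = 21.37 × 12810/13370 = 20.5 V.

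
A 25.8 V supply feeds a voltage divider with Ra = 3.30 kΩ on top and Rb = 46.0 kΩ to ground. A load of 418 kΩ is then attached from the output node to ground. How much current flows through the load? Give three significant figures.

I_L ≈ 0.0572 mA

Rb‖R_L = 41.44 kΩ; V_out = 25.8 × 41.44/44.74 = 23.90 V.
I_L = V_out / R_L = 23.90 / 418 kΩ = 0.0572 mA.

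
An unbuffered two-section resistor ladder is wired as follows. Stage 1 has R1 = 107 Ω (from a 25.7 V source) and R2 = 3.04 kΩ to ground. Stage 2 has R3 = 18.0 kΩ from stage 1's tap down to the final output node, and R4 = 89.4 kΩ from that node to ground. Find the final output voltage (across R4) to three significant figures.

V_out ≈ 20.6 V

Stage 2 presents R3+R4 = 107400 Ω as a load on stage 1's tap.
Stage 1's lower leg becomes R2‖(R3+R4) = 2956 Ω, so V_mid = 25.7 × 2956/3063 = 24.80 V.
Stage 2 is itself unloaded: V_out = V_mid × R4/(R3+R4) = 24.80 × 89400/107400 = 20.6 V.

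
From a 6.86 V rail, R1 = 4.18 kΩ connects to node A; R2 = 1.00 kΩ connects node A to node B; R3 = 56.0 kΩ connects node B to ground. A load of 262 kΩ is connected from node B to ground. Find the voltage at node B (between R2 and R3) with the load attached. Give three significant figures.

At node B, R3 is in parallel with the load: R3‖R_L = 46.14 kΩ.
Below node A the resistance is R2 + (R3‖R_L) = 47.14 kΩ, so V_A = 6.86 × 47.14/51.32 = 6.301 V.
Then V_B = V_A × (R3‖R_L)/(R2 + R3‖R_L) = 6.301 × 46.14/47.14 = 6.17 V.

V ≈ 6.17 V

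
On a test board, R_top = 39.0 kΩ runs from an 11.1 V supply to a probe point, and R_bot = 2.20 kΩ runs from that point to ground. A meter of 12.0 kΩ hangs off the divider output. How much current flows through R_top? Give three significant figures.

I ≈ 0.272 mA

R_bot‖R_L = 1.859 kΩ, so the source sees R_top + R_bot‖R_L = 40.86 kΩ.
I = 11.1 V / 40.86 kΩ = 0.272 mA.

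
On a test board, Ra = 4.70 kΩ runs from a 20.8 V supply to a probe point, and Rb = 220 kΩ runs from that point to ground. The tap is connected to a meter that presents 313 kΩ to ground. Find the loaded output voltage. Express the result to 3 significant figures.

The load sits in parallel with Rb: Rb‖R_L = (220 × 313) / (220 + 313) = 129.2 kΩ.
V_out = 20.8 × 129.2 / (4.70 + 129.2) = 20.8 × 129.2/133.9 = 20.1 V.

V_out ≈ 20.1 V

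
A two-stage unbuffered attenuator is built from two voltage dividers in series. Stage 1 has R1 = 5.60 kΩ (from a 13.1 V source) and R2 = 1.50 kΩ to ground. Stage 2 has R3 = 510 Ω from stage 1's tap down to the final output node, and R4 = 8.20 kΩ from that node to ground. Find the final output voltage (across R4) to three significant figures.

V_out ≈ 2.29 V

Stage 2 presents R3+R4 = 8710 Ω as a load on stage 1's tap.
Stage 1's lower leg becomes R2‖(R3+R4) = 1280 Ω, so V_mid = 13.1 × 1280/6880 = 2.437 V.
Stage 2 is itself unloaded: V_out = V_mid × R4/(R3+R4) = 2.437 × 8200/8710 = 2.29 V.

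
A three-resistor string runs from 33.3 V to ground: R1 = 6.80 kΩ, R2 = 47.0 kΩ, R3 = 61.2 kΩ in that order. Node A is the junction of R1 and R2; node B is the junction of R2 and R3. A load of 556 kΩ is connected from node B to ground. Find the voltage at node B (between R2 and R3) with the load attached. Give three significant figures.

V ≈ 16.9 V

At node B, R3 is in parallel with the load: R3‖R_L = 55.13 kΩ.
Below node A the resistance is R2 + (R3‖R_L) = 102.1 kΩ, so V_A = 33.3 × 102.1/108.9 = 31.22 V.
Then V_B = V_A × (R3‖R_L)/(R2 + R3‖R_L) = 31.22 × 55.13/102.1 = 16.9 V.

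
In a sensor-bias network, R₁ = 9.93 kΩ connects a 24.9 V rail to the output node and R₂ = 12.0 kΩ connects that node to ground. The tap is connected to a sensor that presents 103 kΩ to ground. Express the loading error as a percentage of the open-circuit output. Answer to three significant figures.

The divider's output (Thévenin) resistance is R₁‖R₂ = 5.434 kΩ.
Fractional drop under load = R_th/(R_th + R_L) = 5.434 / (5.434 + 103) = 0.05011.
So the output falls by 5.01 %.

5.01 %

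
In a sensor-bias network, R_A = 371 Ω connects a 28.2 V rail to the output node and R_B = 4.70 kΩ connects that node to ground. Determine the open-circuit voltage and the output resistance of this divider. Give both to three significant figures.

V_th is the open-circuit tap voltage: 28.2 × 4700/(371 + 4700) = 26.1 V.
With the supply zeroed, R_A and R_B appear in parallel from the tap: R_th = R_A‖R_B = (371 × 4700)/5071 = 344 Ω.

V_th = 26.1 V, R_th = 344 Ω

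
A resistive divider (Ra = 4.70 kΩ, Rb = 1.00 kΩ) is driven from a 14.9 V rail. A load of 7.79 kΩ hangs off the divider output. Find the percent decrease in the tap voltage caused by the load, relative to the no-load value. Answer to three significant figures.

The divider's output (Thévenin) resistance is Ra‖Rb = 0.8246 kΩ.
Fractional drop under load = R_th/(R_th + R_L) = 0.8246 / (0.8246 + 7.79) = 0.09572.
So the output falls by 9.57 %.

9.57 %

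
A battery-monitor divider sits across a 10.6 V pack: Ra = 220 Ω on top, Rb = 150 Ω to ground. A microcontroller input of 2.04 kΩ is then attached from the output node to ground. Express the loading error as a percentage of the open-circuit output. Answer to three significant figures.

4.19 %

The divider's output (Thévenin) resistance is Ra‖Rb = 89.19 Ω.
Fractional drop under load = R_th/(R_th + R_L) = 89.19 / (89.19 + 2040) = 0.04189.
So the output falls by 4.19 %.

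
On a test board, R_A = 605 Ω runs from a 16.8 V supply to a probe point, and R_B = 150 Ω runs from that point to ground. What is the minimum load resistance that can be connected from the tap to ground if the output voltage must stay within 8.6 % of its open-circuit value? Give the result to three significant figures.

R_L(min) ≈ 1.28 kΩ

Output resistance R_th = R_A‖R_B = (605 × 150)/755.0 = 120.2 Ω.
The fractional drop is R_th/(R_th + R_L); requiring this ≤ 0.0860 gives R_L ≥ R_th(1/0.0860 − 1) = 120.2 × 10.63 = 1.28 kΩ.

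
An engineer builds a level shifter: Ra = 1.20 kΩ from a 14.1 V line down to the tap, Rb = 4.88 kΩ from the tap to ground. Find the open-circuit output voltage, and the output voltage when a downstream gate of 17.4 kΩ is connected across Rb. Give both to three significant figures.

Open-circuit: V = 14.1 × 4.88/(1.20 + 4.88) = 11.3 V.
With the load, Rb becomes Rb‖R_L = 3.811 kΩ, so V = 14.1 × 3.811/5.011 = 10.7 V.

Unloaded: 11.3 V; loaded: 10.7 V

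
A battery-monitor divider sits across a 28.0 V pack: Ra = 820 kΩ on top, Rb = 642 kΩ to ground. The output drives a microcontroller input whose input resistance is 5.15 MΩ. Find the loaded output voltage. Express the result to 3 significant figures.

V_out ≈ 11.5 V

The load sits in parallel with Rb: Rb‖R_L = (642 × 5150) / (642 + 5150) = 570.8 kΩ.
V_out = 28.0 × 570.8 / (820 + 570.8) = 28.0 × 570.8/1391 = 11.5 V.
(Unloaded it would have been 12.3 V.)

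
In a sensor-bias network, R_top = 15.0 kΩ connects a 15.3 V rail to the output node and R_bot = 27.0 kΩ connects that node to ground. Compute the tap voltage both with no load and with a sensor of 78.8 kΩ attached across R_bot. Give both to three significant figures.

Unloaded: 9.84 V; loaded: 8.76 V

Open-circuit: V = 15.3 × 27.0/(15.0 + 27.0) = 9.84 V.
With the load, R_bot becomes R_bot‖R_L = 20.11 kΩ, so V = 15.3 × 20.11/35.11 = 8.76 V.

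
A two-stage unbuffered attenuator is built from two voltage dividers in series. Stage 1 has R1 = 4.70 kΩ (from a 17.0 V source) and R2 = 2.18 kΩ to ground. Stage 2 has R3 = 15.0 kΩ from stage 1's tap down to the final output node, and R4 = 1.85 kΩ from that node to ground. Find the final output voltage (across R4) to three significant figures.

Stage 2 presents R3+R4 = 16.85 kΩ as a load on stage 1's tap.
Stage 1's lower leg becomes R2‖(R3+R4) = 1.930 kΩ, so V_mid = 17.0 × 1.930/6.630 = 4.949 V.
Stage 2 is itself unloaded: V_out = V_mid × R4/(R3+R4) = 4.949 × 1.85/16.85 = 0.543 V.

V_out ≈ 0.543 V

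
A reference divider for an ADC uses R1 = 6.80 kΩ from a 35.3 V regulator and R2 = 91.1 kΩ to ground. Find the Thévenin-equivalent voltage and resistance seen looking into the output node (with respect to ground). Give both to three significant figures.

V_th is the open-circuit tap voltage: 35.3 × 91.1/(6.80 + 91.1) = 32.8 V.
With the supply zeroed, R1 and R2 appear in parallel from the tap: R_th = R1‖R2 = (6.80 × 91.1)/97.90 = 6.33 kΩ.

V_th = 32.8 V, R_th = 6.33 kΩ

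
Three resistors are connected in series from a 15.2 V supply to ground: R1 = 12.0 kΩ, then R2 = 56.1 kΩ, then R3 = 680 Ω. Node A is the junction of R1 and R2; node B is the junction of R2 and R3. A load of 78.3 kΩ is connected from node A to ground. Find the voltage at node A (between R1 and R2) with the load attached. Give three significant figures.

Below node A the series string R2+R3 = 56780 Ω sits in parallel with the 78300 Ω load: 32910 Ω.
V_A = 15.2 × 32910/(12000 + 32910) = 11.1 V.

V ≈ 11.1 V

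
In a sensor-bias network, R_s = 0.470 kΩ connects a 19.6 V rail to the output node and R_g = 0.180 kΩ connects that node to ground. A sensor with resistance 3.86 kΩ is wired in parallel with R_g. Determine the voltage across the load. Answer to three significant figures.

The load sits in parallel with R_g: R_g‖R_L = (180 × 3860) / (180 + 3860) = 172.0 Ω.
V_out = 19.6 × 172.0 / (470 + 172.0) = 19.6 × 172.0/642.0 = 5.25 V.

V_out ≈ 5.25 V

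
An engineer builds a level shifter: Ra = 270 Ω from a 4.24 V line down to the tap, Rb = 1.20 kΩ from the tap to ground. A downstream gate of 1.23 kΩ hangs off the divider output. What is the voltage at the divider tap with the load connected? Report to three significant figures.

The load sits in parallel with Rb: Rb‖R_L = (1200 × 1230) / (1200 + 1230) = 607.4 Ω.
V_out = 4.24 × 607.4 / (270 + 607.4) = 4.24 × 607.4/877.4 = 2.94 V.
(Unloaded it would have been 3.46 V.)

V_out ≈ 2.94 V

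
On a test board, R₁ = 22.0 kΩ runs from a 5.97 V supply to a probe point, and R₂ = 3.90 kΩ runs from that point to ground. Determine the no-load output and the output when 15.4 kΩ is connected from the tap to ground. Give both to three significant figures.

Unloaded: 0.899 V; loaded: 0.740 V

Open-circuit: V = 5.97 × 3.90/(22.0 + 3.90) = 0.899 V.
With the load, R₂ becomes R₂‖R_L = 3.112 kΩ, so V = 5.97 × 3.112/25.11 = 0.740 V.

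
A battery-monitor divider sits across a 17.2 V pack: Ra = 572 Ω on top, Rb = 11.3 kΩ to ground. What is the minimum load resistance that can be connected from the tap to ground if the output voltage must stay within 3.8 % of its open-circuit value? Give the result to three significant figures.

R_L(min) ≈ 13.8 kΩ

Output resistance R_th = Ra‖Rb = (572 × 11300)/11870 = 544.4 Ω.
The fractional drop is R_th/(R_th + R_L); requiring this ≤ 0.0380 gives R_L ≥ R_th(1/0.0380 − 1) = 544.4 × 25.32 = 13.8 kΩ.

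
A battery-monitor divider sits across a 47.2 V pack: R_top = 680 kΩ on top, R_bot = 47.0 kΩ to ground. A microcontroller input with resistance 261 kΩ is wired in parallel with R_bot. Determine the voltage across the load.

The load sits in parallel with R_bot: R_bot‖R_L = (47.0 × 261) / (47.0 + 261) = 39.83 kΩ.
V_out = 47.2 × 39.83 / (680 + 39.83) = 47.2 × 39.83/719.8 = 2.61 V.

V_out ≈ 2.61 V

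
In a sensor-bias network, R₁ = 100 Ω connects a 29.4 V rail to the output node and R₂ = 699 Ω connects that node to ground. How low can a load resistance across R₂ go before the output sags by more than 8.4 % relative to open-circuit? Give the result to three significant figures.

R_L(min) ≈ 954 Ω

Output resistance R_th = R₁‖R₂ = (100 × 699)/799.0 = 87.48 Ω.
The fractional drop is R_th/(R_th + R_L); requiring this ≤ 0.0840 gives R_L ≥ R_th(1/0.0840 − 1) = 87.48 × 10.90 = 954 Ω.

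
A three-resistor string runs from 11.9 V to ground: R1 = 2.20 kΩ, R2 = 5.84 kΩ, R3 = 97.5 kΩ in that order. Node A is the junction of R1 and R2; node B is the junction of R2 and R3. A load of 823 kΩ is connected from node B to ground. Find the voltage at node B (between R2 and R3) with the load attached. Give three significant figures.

V ≈ 10.9 V

At node B, R3 is in parallel with the load: R3‖R_L = 87.17 kΩ.
Below node A the resistance is R2 + (R3‖R_L) = 93.01 kΩ, so V_A = 11.9 × 93.01/95.21 = 11.63 V.
Then V_B = V_A × (R3‖R_L)/(R2 + R3‖R_L) = 11.63 × 87.17/93.01 = 10.9 V.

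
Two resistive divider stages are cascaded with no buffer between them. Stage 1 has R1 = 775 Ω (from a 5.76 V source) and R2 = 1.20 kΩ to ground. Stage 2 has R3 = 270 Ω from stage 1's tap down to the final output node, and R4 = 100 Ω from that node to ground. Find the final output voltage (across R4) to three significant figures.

Stage 2 presents R3+R4 = 370.0 Ω as a load on stage 1's tap.
Stage 1's lower leg becomes R2‖(R3+R4) = 282.8 Ω, so V_mid = 5.76 × 282.8/1058 = 1.540 V.
Stage 2 is itself unloaded: V_out = V_mid × R4/(R3+R4) = 1.540 × 100/370.0 = 0.416 V.

V_out ≈ 0.416 V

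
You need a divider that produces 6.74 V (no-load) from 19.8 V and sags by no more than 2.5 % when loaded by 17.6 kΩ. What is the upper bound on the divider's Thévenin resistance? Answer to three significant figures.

R_th ≤ 451 Ω

Loading drop = R_th/(R_th + R_L) ≤ 0.0250, so R_th ≤ R_L · ε/(1−ε) = 17.6 kΩ × 0.0250/0.9750 = 451 Ω.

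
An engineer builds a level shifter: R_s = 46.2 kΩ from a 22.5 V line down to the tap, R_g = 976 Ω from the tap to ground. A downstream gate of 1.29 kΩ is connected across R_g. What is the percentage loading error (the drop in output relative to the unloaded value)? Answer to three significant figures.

42.6 %

Unloaded V = 22.5 × 976/47180 = 0.4655 V.
Loaded: R_g‖R_L = 555.6 Ω, giving V = 22.5 × 555.6/46760 = 0.2674 V.
Drop = (0.4655 − 0.2674) / 0.4655 = 42.6 %.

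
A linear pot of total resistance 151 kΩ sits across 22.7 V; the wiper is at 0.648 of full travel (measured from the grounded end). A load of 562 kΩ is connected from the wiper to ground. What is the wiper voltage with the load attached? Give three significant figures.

V ≈ 13.9 V

The wiper splits the pot into (1−α)R = 53.15 kΩ above and αR = 97.85 kΩ below.
Lower section ‖ load = 83.34 kΩ.
V_wiper = 22.7 × 83.34/(53.15 + 83.34) = 13.9 V.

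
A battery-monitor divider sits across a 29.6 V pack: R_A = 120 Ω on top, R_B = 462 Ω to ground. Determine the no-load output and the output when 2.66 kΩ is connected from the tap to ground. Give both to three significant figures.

Open-circuit: V = 29.6 × 462/(120 + 462) = 23.5 V.
With the load, R_B becomes R_B‖R_L = 393.6 Ω, so V = 29.6 × 393.6/513.6 = 22.7 V.

Unloaded: 23.5 V; loaded: 22.7 V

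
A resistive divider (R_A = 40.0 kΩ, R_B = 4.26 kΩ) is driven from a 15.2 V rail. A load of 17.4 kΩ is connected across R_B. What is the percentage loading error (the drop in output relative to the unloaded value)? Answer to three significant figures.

Unloaded V = 15.2 × 4.26/44.26 = 1.463 V.
Loaded: R_B‖R_L = 3.422 kΩ, giving V = 15.2 × 3.422/43.42 = 1.198 V.
Drop = (1.463 − 1.198) / 1.463 = 18.1 %.

18.1 %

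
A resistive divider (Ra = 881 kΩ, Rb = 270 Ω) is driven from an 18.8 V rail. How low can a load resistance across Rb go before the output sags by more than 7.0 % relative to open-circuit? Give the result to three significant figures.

R_L(min) ≈ 3.59 kΩ

Output resistance R_th = Ra‖Rb = (881000 × 270)/881300 = 269.9 Ω.
The fractional drop is R_th/(R_th + R_L); requiring this ≤ 0.0700 gives R_L ≥ R_th(1/0.0700 − 1) = 269.9 × 13.29 = 3.59 kΩ.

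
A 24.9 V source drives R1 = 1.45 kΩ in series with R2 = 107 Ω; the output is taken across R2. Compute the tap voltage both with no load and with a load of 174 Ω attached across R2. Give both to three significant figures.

Unloaded: 1.71 V; loaded: 1.09 V

Open-circuit: V = 24.9 × 107/(1450 + 107) = 1.71 V.
With the load, R2 becomes R2‖R_L = 66.26 Ω, so V = 24.9 × 66.26/1516 = 1.09 V.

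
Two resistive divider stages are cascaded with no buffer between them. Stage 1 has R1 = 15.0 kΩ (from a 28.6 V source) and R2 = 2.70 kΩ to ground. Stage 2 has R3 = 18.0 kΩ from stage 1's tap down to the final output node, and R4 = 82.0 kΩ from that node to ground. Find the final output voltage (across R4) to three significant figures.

V_out ≈ 3.50 V

Stage 2 presents R3+R4 = 100.0 kΩ as a load on stage 1's tap.
Stage 1's lower leg becomes R2‖(R3+R4) = 2.629 kΩ, so V_mid = 28.6 × 2.629/17.63 = 4.265 V.
Stage 2 is itself unloaded: V_out = V_mid × R4/(R3+R4) = 4.265 × 82.0/100.0 = 3.50 V.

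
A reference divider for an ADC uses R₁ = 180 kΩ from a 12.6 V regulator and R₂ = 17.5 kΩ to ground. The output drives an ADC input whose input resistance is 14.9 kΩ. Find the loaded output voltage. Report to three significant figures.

V_out ≈ 0.539 V

The load sits in parallel with R₂: R₂‖R_L = (17.5 × 14.9) / (17.5 + 14.9) = 8.048 kΩ.
V_out = 12.6 × 8.048 / (180 + 8.048) = 12.6 × 8.048/188.0 = 0.539 V.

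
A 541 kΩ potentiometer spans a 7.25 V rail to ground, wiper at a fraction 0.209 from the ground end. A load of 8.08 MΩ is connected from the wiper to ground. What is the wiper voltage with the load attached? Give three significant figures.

The wiper splits the pot into (1−α)R = 427.9 kΩ above and αR = 113.1 kΩ below.
Lower section ‖ load = 111.5 kΩ.
V_wiper = 7.25 × 111.5/(427.9 + 111.5) = 1.50 V.

V ≈ 1.50 V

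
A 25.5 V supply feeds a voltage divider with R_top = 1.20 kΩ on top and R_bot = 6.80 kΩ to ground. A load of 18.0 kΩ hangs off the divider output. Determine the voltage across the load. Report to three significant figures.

The load sits in parallel with R_bot: R_bot‖R_L = (6.80 × 18.0) / (6.80 + 18.0) = 4.935 kΩ.
V_out = 25.5 × 4.935 / (1.20 + 4.935) = 25.5 × 4.935/6.135 = 20.5 V.
(Unloaded it would have been 21.7 V.)

V_out ≈ 20.5 V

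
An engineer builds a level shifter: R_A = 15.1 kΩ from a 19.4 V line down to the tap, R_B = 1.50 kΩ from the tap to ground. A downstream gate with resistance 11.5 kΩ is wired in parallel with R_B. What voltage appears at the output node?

The load sits in parallel with R_B: R_B‖R_L = (1.50 × 11.5) / (1.50 + 11.5) = 1.327 kΩ.
V_out = 19.4 × 1.327 / (15.1 + 1.327) = 19.4 × 1.327/16.43 = 1.57 V.

V_out ≈ 1.57 V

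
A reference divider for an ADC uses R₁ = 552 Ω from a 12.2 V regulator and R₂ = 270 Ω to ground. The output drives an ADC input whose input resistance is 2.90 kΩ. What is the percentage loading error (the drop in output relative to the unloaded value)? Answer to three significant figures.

The divider's output (Thévenin) resistance is R₁‖R₂ = 181.3 Ω.
Fractional drop under load = R_th/(R_th + R_L) = 181.3 / (181.3 + 2900) = 0.05884.
So the output falls by 5.88 %.

5.88 %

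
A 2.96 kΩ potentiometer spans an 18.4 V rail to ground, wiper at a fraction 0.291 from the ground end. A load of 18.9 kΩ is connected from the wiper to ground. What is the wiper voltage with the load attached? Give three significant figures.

V ≈ 5.19 V

The wiper splits the pot into (1−α)R = 2099 Ω above and αR = 861.4 Ω below.
Lower section ‖ load = 823.8 Ω.
V_wiper = 18.4 × 823.8/(2099 + 823.8) = 5.19 V.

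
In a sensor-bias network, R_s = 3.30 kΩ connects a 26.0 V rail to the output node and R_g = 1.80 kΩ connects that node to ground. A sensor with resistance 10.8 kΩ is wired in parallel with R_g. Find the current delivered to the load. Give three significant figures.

I_L ≈ 0.767 mA

R_g‖R_L = 1.543 kΩ; V_out = 26.0 × 1.543/4.843 = 8.283 V.
I_L = V_out / R_L = 8.283 / 10.8 kΩ = 0.767 mA.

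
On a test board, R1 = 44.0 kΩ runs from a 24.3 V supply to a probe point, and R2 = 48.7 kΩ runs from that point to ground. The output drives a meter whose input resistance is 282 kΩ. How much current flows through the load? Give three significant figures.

R2‖R_L = 41.53 kΩ; V_out = 24.3 × 41.53/85.53 = 11.80 V.
I_L = V_out / R_L = 11.80 / 282 kΩ = 0.0418 mA.

I_L ≈ 0.0418 mA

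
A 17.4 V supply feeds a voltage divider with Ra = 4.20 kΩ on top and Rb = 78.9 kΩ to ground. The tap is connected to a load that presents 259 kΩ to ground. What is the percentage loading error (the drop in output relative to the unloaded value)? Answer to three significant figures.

The divider's output (Thévenin) resistance is Ra‖Rb = 3.988 kΩ.
Fractional drop under load = R_th/(R_th + R_L) = 3.988 / (3.988 + 259) = 0.01516.
So the output falls by 1.52 %.

1.52 %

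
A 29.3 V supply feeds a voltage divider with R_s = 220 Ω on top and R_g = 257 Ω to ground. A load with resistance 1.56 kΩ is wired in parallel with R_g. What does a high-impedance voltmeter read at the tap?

V_out ≈ 14.7 V

The load sits in parallel with R_g: R_g‖R_L = (257 × 1560) / (257 + 1560) = 220.6 Ω.
V_out = 29.3 × 220.6 / (220 + 220.6) = 29.3 × 220.6/440.6 = 14.7 V.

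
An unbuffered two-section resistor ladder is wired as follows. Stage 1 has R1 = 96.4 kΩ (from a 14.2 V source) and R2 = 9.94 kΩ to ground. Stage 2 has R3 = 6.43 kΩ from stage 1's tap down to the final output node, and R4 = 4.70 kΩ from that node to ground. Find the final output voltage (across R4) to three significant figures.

Stage 2 presents R3+R4 = 11.13 kΩ as a load on stage 1's tap.
Stage 1's lower leg becomes R2‖(R3+R4) = 5.251 kΩ, so V_mid = 14.2 × 5.251/101.7 = 0.7335 V.
Stage 2 is itself unloaded: V_out = V_mid × R4/(R3+R4) = 0.7335 × 4.70/11.13 = 0.310 V.

V_out ≈ 0.310 V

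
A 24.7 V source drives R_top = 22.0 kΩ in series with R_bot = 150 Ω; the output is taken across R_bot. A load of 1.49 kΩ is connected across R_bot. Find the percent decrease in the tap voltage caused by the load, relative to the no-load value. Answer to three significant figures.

9.09 %

The divider's output (Thévenin) resistance is R_top‖R_bot = 149.0 Ω.
Fractional drop under load = R_th/(R_th + R_L) = 149.0 / (149.0 + 1490) = 0.09090.
So the output falls by 9.09 %.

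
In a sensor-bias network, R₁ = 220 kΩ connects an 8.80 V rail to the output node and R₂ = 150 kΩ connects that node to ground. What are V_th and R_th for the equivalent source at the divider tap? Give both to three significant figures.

V_th is the open-circuit tap voltage: 8.80 × 150/(220 + 150) = 3.57 V.
With the supply zeroed, R₁ and R₂ appear in parallel from the tap: R_th = R₁‖R₂ = (220 × 150)/370.0 = 89.2 kΩ.

V_th = 3.57 V, R_th = 89.2 kΩ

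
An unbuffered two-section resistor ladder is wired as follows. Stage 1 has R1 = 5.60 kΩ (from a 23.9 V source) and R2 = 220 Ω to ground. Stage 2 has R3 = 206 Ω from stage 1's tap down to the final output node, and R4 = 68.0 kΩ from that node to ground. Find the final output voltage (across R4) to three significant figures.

Stage 2 presents R3+R4 = 68210 Ω as a load on stage 1's tap.
Stage 1's lower leg becomes R2‖(R3+R4) = 219.3 Ω, so V_mid = 23.9 × 219.3/5819 = 0.9006 V.
Stage 2 is itself unloaded: V_out = V_mid × R4/(R3+R4) = 0.9006 × 68000/68210 = 0.898 V.

V_out ≈ 0.898 V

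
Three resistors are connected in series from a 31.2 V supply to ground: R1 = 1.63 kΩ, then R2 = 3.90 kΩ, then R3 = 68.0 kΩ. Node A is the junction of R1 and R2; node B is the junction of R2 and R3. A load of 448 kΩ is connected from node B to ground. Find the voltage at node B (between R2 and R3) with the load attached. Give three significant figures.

At node B, R3 is in parallel with the load: R3‖R_L = 59.04 kΩ.
Below node A the resistance is R2 + (R3‖R_L) = 62.94 kΩ, so V_A = 31.2 × 62.94/64.57 = 30.41 V.
Then V_B = V_A × (R3‖R_L)/(R2 + R3‖R_L) = 30.41 × 59.04/62.94 = 28.5 V.

V ≈ 28.5 V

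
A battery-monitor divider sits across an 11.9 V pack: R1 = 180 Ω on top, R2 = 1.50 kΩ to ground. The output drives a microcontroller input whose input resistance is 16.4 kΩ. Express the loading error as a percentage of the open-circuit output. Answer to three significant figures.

The divider's output (Thévenin) resistance is R1‖R2 = 160.7 Ω.
Fractional drop under load = R_th/(R_th + R_L) = 160.7 / (160.7 + 16400) = 0.009705.
So the output falls by 0.970 %.

0.970 %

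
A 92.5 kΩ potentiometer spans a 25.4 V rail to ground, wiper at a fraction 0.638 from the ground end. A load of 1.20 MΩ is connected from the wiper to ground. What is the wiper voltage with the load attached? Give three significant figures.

The wiper splits the pot into (1−α)R = 33.48 kΩ above and αR = 59.02 kΩ below.
Lower section ‖ load = 56.25 kΩ.
V_wiper = 25.4 × 56.25/(33.48 + 56.25) = 15.9 V.

V ≈ 15.9 V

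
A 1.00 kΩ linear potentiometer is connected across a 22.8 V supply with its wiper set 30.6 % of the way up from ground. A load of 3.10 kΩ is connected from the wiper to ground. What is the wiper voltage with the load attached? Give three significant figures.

V ≈ 6.53 V

The wiper splits the pot into (1−α)R = 694.0 Ω above and αR = 306.0 Ω below.
Lower section ‖ load = 278.5 Ω.
V_wiper = 22.8 × 278.5/(694.0 + 278.5) = 6.53 V.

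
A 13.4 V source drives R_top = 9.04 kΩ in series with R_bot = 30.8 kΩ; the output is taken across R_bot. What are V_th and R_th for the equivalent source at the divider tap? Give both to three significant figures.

V_th = 10.4 V, R_th = 6.99 kΩ

V_th is the open-circuit tap voltage: 13.4 × 30.8/(9.04 + 30.8) = 10.4 V.
With the supply zeroed, R_top and R_bot appear in parallel from the tap: R_th = R_top‖R_bot = (9.04 × 30.8)/39.84 = 6.99 kΩ.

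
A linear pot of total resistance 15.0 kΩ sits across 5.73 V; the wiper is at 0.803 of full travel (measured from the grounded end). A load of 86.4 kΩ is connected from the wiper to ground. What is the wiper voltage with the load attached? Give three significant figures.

V ≈ 4.48 V

The wiper splits the pot into (1−α)R = 2.955 kΩ above and αR = 12.04 kΩ below.
Lower section ‖ load = 10.57 kΩ.
V_wiper = 5.73 × 10.57/(2.955 + 10.57) = 4.48 V.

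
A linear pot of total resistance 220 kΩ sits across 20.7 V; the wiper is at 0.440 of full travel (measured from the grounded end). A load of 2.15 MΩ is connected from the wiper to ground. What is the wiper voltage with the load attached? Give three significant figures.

The wiper splits the pot into (1−α)R = 123.2 kΩ above and αR = 96.80 kΩ below.
Lower section ‖ load = 92.63 kΩ.
V_wiper = 20.7 × 92.63/(123.2 + 92.63) = 8.88 V.

V ≈ 8.88 V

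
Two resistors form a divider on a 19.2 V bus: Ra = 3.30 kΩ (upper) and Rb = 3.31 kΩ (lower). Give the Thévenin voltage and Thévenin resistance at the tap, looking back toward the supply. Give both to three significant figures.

V_th = 9.61 V, R_th = 1.65 kΩ

V_th is the open-circuit tap voltage: 19.2 × 3.31/(3.30 + 3.31) = 9.61 V.
With the supply zeroed, Ra and Rb appear in parallel from the tap: R_th = Ra‖Rb = (3.30 × 3.31)/6.610 = 1.65 kΩ.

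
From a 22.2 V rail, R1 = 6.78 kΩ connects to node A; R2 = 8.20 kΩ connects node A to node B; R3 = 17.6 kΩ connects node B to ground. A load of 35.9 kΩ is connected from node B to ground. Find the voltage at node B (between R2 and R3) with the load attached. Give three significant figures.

At node B, R3 is in parallel with the load: R3‖R_L = 11.81 kΩ.
Below node A the resistance is R2 + (R3‖R_L) = 20.01 kΩ, so V_A = 22.2 × 20.01/26.79 = 16.58 V.
Then V_B = V_A × (R3‖R_L)/(R2 + R3‖R_L) = 16.58 × 11.81/20.01 = 9.79 V.

V ≈ 9.79 V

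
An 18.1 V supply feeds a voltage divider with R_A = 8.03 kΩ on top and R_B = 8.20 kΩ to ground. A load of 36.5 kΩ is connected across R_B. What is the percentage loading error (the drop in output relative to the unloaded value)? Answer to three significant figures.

10.0 %

The divider's output (Thévenin) resistance is R_A‖R_B = 4.057 kΩ.
Fractional drop under load = R_th/(R_th + R_L) = 4.057 / (4.057 + 36.5) = 0.1000.
So the output falls by 10.0 %.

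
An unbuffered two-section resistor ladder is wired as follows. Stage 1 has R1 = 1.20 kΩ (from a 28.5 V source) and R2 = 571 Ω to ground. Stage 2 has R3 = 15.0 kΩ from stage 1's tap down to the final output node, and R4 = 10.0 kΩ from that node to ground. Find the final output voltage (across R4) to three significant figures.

V_out ≈ 3.62 V

Stage 2 presents R3+R4 = 25000 Ω as a load on stage 1's tap.
Stage 1's lower leg becomes R2‖(R3+R4) = 558.2 Ω, so V_mid = 28.5 × 558.2/1758 = 9.049 V.
Stage 2 is itself unloaded: V_out = V_mid × R4/(R3+R4) = 9.049 × 10000/25000 = 3.62 V.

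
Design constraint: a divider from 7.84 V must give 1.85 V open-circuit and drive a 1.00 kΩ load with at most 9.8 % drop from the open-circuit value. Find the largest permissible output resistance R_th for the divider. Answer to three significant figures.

Loading drop = R_th/(R_th + R_L) ≤ 0.0980, so R_th ≤ R_L · ε/(1−ε) = 1.00 kΩ × 0.0980/0.9020 = 109 Ω.

R_th ≤ 109 Ω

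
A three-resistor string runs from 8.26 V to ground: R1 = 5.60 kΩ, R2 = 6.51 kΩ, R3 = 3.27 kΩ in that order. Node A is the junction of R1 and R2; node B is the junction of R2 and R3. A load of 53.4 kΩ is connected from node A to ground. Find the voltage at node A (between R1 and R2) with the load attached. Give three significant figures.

Below node A the series string R2+R3 = 9.780 kΩ sits in parallel with the 53.4 kΩ load: 8.266 kΩ.
V_A = 8.26 × 8.266/(5.60 + 8.266) = 4.92 V.

V ≈ 4.92 V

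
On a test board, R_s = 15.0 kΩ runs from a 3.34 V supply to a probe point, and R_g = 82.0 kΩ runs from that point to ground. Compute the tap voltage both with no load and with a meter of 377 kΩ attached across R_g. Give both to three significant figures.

Open-circuit: V = 3.34 × 82.0/(15.0 + 82.0) = 2.82 V.
With the load, R_g becomes R_g‖R_L = 67.35 kΩ, so V = 3.34 × 67.35/82.35 = 2.73 V.

Unloaded: 2.82 V; loaded: 2.73 V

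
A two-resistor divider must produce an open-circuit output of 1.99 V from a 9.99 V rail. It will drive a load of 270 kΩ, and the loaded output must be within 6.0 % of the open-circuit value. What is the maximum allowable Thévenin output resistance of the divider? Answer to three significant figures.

Loading drop = R_th/(R_th + R_L) ≤ 0.0600, so R_th ≤ R_L · ε/(1−ε) = 270 kΩ × 0.0600/0.9400 = 17.2 kΩ.
(Any R1, R2 with R2/(R1+R2) = 0.199 and R1‖R2 ≤ 17.2 kΩ will meet the spec.)

R_th ≤ 17.2 kΩ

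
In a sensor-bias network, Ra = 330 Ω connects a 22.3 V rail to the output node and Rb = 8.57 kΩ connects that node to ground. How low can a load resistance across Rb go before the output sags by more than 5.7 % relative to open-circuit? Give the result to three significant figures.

R_L(min) ≈ 5.26 kΩ

Output resistance R_th = Ra‖Rb = (330 × 8570)/8900 = 317.8 Ω.
The fractional drop is R_th/(R_th + R_L); requiring this ≤ 0.0570 gives R_L ≥ R_th(1/0.0570 − 1) = 317.8 × 16.54 = 5.26 kΩ.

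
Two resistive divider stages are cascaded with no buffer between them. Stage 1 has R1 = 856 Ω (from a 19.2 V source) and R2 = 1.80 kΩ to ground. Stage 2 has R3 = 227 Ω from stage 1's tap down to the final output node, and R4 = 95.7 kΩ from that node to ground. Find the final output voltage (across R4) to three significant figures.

V_out ≈ 12.9 V

Stage 2 presents R3+R4 = 95930 Ω as a load on stage 1's tap.
Stage 1's lower leg becomes R2‖(R3+R4) = 1767 Ω, so V_mid = 19.2 × 1767/2623 = 12.93 V.
Stage 2 is itself unloaded: V_out = V_mid × R4/(R3+R4) = 12.93 × 95700/95930 = 12.9 V.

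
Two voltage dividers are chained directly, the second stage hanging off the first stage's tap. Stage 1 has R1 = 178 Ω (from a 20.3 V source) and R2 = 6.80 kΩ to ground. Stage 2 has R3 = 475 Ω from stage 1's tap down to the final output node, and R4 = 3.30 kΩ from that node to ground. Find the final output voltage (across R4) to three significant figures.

V_out ≈ 16.5 V

Stage 2 presents R3+R4 = 3775 Ω as a load on stage 1's tap.
Stage 1's lower leg becomes R2‖(R3+R4) = 2427 Ω, so V_mid = 20.3 × 2427/2605 = 18.91 V.
Stage 2 is itself unloaded: V_out = V_mid × R4/(R3+R4) = 18.91 × 3300/3775 = 16.5 V.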